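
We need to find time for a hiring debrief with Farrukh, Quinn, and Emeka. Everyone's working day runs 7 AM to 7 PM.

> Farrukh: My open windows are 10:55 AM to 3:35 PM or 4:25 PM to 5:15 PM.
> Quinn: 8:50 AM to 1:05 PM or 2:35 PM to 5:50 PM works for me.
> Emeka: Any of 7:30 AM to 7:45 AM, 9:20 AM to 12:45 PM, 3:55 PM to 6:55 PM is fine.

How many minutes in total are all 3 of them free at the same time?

Farrukh ∩ Quinn: 10:55-13:05, 14:35-15:35, 16:25-17:15.
Farrukh ∩ Quinn ∩ Emeka: 10:55-12:45, 16:25-17:15.
So the common availability across everyone is 10:55-12:45, 16:25-17:15.
Summing the common windows: 110 + 50 = 160 minutes.

160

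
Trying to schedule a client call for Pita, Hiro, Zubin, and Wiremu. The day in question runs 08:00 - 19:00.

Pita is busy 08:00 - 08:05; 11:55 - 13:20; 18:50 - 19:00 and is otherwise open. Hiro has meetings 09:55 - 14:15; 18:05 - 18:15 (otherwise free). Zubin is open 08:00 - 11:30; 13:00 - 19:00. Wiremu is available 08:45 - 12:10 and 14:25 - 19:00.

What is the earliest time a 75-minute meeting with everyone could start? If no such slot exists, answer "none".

14:25

Pita free: 08:05-11:55, 13:20-18:50 (invert busy blocks within the working day).
Hiro free: 08:00-09:55, 14:15-18:05, 18:15-19:00 (invert busy blocks within the working day).
Zubin free: 08:00-11:30, 13:00-19:00.
Wiremu free: 08:45-12:10, 14:25-19:00.
Pita ∩ Hiro: 08:05-09:55, 14:15-18:05, 18:15-18:50.
Pita ∩ Hiro ∩ Zubin: 08:05-09:55, 14:15-18:05, 18:15-18:50.
Pita ∩ Hiro ∩ Zubin ∩ Wiremu: 08:45-09:55, 14:25-18:05, 18:15-18:50.
The first common window of at least 75 minutes is 14:25-18:05, so the earliest start is 14:25.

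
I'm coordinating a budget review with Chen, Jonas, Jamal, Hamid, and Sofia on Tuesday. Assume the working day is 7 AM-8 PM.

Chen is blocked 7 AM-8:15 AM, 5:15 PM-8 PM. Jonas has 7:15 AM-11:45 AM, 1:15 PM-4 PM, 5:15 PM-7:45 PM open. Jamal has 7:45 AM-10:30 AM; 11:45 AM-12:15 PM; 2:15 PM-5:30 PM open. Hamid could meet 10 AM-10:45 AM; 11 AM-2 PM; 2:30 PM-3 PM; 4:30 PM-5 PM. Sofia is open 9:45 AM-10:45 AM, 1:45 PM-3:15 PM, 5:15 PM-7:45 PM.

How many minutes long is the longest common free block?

Chen free: 08:15-17:15 (invert busy blocks within the working day).
Jonas free: 07:15-11:45, 13:15-16:00, 17:15-19:45.
Jamal free: 07:45-10:30, 11:45-12:15, 14:15-17:30.
Hamid free: 10:00-10:45, 11:00-14:00, 14:30-15:00, 16:30-17:00.
Sofia free: 09:45-10:45, 13:45-15:15, 17:15-19:45.
Chen ∩ Jonas: 08:15-11:45, 13:15-16:00.
Chen ∩ Jonas ∩ Jamal: 08:15-10:30, 14:15-16:00.
Chen ∩ Jonas ∩ Jamal ∩ Hamid: 10:00-10:30, 14:30-15:00.
Chen ∩ Jonas ∩ Jamal ∩ Hamid ∩ Sofia: 10:00-10:30, 14:30-15:00.
The longest is 10:00-10:30 at 30 minutes.

30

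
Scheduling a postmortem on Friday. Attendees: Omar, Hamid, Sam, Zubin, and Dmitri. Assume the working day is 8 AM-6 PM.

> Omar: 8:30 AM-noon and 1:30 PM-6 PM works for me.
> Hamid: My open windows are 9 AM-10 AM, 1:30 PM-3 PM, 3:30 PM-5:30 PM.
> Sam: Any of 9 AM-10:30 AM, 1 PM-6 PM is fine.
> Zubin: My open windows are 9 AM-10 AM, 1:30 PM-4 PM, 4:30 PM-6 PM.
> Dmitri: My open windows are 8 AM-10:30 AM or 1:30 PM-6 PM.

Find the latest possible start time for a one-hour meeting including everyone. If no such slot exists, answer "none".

16:30

Omar ∩ Hamid: 09:00-10:00, 13:30-15:00, 15:30-17:30.
Omar ∩ Hamid ∩ Sam: 09:00-10:00, 13:30-15:00, 15:30-17:30.
Omar ∩ Hamid ∩ Sam ∩ Zubin: 09:00-10:00, 13:30-15:00, 15:30-16:00, 16:30-17:30.
Omar ∩ Hamid ∩ Sam ∩ Zubin ∩ Dmitri: 09:00-10:00, 13:30-15:00, 15:30-16:00, 16:30-17:30.
Those are the intersection windows.
The last common window of at least 60 minutes is 16:30-17:30; a 60-minute meeting can start as late as 16:30 and still end by 17:30.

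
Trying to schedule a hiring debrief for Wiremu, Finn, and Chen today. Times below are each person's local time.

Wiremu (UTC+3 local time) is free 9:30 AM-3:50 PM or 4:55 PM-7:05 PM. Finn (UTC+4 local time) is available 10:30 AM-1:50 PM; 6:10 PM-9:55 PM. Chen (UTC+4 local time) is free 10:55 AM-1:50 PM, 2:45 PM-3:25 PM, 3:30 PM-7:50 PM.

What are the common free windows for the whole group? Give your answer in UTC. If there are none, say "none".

06:55-09:50, 14:10-15:50

Wiremu in UTC: 06:30-12:50, 13:55-16:05 (subtract 3h to convert from UTC+3).
Finn in UTC: 06:30-09:50, 14:10-17:55 (subtract 4h to convert from UTC+4).
Chen in UTC: 06:55-09:50, 10:45-11:25, 11:30-15:50 (subtract 4h to convert from UTC+4).
Wiremu ∩ Finn: 06:30-09:50, 14:10-16:05.
Wiremu ∩ Finn ∩ Chen: 06:55-09:50, 14:10-15:50.
Those are the intersection windows.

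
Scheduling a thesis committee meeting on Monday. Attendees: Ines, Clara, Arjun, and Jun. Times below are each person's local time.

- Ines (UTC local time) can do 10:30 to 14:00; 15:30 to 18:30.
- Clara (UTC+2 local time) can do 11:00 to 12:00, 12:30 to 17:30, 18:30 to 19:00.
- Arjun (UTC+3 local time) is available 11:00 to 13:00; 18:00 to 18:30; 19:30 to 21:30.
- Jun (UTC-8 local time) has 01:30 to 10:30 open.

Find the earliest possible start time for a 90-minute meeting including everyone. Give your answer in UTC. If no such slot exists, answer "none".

Ines in UTC: 10:30-14:00, 15:30-18:30.
Clara in UTC: 09:00-10:00, 10:30-15:30, 16:30-17:00 (subtract 2h to convert from UTC+2).
Arjun in UTC: 08:00-10:00, 15:00-15:30, 16:30-18:30 (subtract 3h to convert from UTC+3).
Jun in UTC: 09:30-18:30 (add 8h to convert from UTC-8).
Ines ∩ Clara: 10:30-14:00, 16:30-17:00.
Ines ∩ Clara ∩ Arjun: 16:30-17:00.
Ines ∩ Clara ∩ Arjun ∩ Jun: 16:30-17:00.
Those are the intersection windows.
No common window is at least 90 minutes long.

none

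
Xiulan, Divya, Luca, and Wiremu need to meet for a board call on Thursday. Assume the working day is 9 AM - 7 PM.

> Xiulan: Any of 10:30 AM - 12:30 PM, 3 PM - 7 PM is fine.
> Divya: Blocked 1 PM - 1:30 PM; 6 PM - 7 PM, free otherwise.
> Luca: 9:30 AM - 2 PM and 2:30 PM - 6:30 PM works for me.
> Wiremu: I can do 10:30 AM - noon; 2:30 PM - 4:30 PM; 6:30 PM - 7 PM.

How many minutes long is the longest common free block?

Xiulan free: 10:30-12:30, 15:00-19:00.
Divya free: 09:00-13:00, 13:30-18:00 (invert busy blocks within the working day).
Luca free: 09:30-14:00, 14:30-18:30.
Wiremu free: 10:30-12:00, 14:30-16:30, 18:30-19:00.
Xiulan ∩ Divya: 10:30-12:30, 15:00-18:00.
Xiulan ∩ Divya ∩ Luca: 10:30-12:30, 15:00-18:00.
Xiulan ∩ Divya ∩ Luca ∩ Wiremu: 10:30-12:00, 15:00-16:30.
The longest is 10:30-12:00 at 90 minutes.

90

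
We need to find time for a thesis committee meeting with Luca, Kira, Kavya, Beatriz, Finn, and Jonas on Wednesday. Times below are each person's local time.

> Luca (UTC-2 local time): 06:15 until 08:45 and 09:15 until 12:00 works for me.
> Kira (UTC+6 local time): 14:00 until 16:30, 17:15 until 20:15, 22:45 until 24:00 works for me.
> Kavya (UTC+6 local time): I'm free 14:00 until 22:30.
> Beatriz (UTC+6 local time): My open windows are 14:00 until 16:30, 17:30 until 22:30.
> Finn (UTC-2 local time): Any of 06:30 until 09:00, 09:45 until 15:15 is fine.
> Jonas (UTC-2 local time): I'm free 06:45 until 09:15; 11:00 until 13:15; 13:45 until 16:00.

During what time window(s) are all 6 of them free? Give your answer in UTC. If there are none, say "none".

Luca in UTC: 08:15-10:45, 11:15-14:00 (add 2h to convert from UTC-2).
Kira in UTC: 08:00-10:30, 11:15-14:15, 16:45-18:00 (subtract 6h to convert from UTC+6).
Kavya in UTC: 08:00-16:30 (subtract 6h to convert from UTC+6).
Beatriz in UTC: 08:00-10:30, 11:30-16:30 (subtract 6h to convert from UTC+6).
Finn in UTC: 08:30-11:00, 11:45-17:15 (add 2h to convert from UTC-2).
Jonas in UTC: 08:45-11:15, 13:00-15:15, 15:45-18:00 (add 2h to convert from UTC-2).
Luca ∩ Kira: 08:15-10:30, 11:15-14:00.
Luca ∩ Kira ∩ Kavya: 08:15-10:30, 11:15-14:00.
Luca ∩ Kira ∩ Kavya ∩ Beatriz: 08:15-10:30, 11:30-14:00.
Luca ∩ Kira ∩ Kavya ∩ Beatriz ∩ Finn: 08:30-10:30, 11:45-14:00.
Luca ∩ Kira ∩ Kavya ∩ Beatriz ∩ Finn ∩ Jonas: 08:45-10:30, 13:00-14:00.

08:45-10:30, 13:00-14:00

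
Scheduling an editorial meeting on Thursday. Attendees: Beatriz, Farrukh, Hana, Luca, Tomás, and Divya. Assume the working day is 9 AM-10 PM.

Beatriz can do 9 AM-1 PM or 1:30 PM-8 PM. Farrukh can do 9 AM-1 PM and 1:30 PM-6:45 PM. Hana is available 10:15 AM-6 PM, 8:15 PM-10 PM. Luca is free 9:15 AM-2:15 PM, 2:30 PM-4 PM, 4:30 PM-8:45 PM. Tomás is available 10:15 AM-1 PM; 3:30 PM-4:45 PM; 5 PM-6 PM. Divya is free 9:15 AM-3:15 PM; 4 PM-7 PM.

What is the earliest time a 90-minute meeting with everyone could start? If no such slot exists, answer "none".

10:15

Beatriz ∩ Farrukh: 09:00-13:00, 13:30-18:45.
Beatriz ∩ Farrukh ∩ Hana: 10:15-13:00, 13:30-18:00.
Beatriz ∩ Farrukh ∩ Hana ∩ Luca: 10:15-13:00, 13:30-14:15, 14:30-16:00, 16:30-18:00.
Beatriz ∩ Farrukh ∩ Hana ∩ Luca ∩ Tomás: 10:15-13:00, 15:30-16:00, 16:30-16:45, 17:00-18:00.
Beatriz ∩ Farrukh ∩ Hana ∩ Luca ∩ Tomás ∩ Divya: 10:15-13:00, 16:30-16:45, 17:00-18:00.
So the common availability across everyone is 10:15-13:00, 16:30-16:45, 17:00-18:00.
The first common window of at least 90 minutes is 10:15-13:00, so the earliest start is 10:15.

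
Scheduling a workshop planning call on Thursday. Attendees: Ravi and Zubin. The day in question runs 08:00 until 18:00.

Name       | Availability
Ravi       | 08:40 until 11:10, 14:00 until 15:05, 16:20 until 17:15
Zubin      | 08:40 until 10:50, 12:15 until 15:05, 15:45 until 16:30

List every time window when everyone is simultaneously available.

Ravi ∩ Zubin: 08:40-10:50, 14:00-15:05, 16:20-16:30.
So the common availability across everyone is 08:40-10:50, 14:00-15:05, 16:20-16:30.

08:40-10:50, 14:00-15:05, 16:20-16:30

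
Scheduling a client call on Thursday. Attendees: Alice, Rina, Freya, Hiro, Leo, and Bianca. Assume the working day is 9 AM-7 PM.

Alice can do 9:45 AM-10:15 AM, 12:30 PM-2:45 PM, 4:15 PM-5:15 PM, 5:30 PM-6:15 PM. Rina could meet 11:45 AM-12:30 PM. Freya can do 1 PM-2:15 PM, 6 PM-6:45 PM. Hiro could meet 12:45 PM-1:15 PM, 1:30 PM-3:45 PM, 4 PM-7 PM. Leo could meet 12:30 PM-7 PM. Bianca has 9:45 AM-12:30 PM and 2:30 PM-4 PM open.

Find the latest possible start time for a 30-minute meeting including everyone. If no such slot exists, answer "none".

Alice ∩ Rina: ∅.
Alice ∩ Rina ∩ Freya: ∅.
Alice ∩ Rina ∩ Freya ∩ Hiro: ∅.
Alice ∩ Rina ∩ Freya ∩ Hiro ∩ Leo: ∅.
Alice ∩ Rina ∩ Freya ∩ Hiro ∩ Leo ∩ Bianca: ∅.
There is no time when everyone is free.
No common window is at least 30 minutes long.

none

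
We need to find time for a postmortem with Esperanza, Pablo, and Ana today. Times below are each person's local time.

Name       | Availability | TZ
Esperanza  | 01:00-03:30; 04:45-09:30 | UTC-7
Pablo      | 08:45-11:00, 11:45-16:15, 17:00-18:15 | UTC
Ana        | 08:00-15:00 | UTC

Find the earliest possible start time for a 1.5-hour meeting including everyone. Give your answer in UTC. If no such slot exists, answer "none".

Esperanza in UTC: 08:00-10:30, 11:45-16:30 (add 7h to convert from UTC-7).
Pablo in UTC: 08:45-11:00, 11:45-16:15, 17:00-18:15.
Ana in UTC: 08:00-15:00.
Esperanza ∩ Pablo: 08:45-10:30, 11:45-16:15.
Esperanza ∩ Pablo ∩ Ana: 08:45-10:30, 11:45-15:00.
The first common window of at least 90 minutes is 08:45-10:30, so the earliest start is 08:45.

08:45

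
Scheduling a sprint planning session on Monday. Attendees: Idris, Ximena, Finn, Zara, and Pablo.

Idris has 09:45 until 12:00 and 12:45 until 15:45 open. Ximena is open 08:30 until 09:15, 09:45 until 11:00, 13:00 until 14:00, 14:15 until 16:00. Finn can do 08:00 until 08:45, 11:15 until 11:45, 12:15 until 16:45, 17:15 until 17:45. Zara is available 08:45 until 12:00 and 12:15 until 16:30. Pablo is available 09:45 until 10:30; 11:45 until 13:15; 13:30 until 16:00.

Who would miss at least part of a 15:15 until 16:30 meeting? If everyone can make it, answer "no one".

Idris: not fully free for 15:15-16:30. Ximena: not fully free for 15:15-16:30. Finn: free for 15:15-16:30. Zara: free for 15:15-16:30. Pablo: not fully free for 15:15-16:30.

Idris, Pablo, Ximena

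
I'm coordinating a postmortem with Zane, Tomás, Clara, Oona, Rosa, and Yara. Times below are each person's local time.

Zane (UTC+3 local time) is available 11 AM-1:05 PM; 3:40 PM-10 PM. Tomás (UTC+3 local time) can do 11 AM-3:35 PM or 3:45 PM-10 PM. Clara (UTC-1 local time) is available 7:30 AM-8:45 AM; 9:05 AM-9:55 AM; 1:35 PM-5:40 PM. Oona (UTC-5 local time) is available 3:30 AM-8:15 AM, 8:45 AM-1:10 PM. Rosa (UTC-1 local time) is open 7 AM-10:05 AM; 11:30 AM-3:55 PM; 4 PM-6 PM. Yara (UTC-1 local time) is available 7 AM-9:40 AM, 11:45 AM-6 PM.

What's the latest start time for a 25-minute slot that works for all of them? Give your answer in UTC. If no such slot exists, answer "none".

17:45

Zane in UTC: 08:00-10:05, 12:40-19:00 (subtract 3h to convert from UTC+3).
Tomás in UTC: 08:00-12:35, 12:45-19:00 (subtract 3h to convert from UTC+3).
Clara in UTC: 08:30-09:45, 10:05-10:55, 14:35-18:40 (add 1h to convert from UTC-1).
Oona in UTC: 08:30-13:15, 13:45-18:10 (add 5h to convert from UTC-5).
Rosa in UTC: 08:00-11:05, 12:30-16:55, 17:00-19:00 (add 1h to convert from UTC-1).
Yara in UTC: 08:00-10:40, 12:45-19:00 (add 1h to convert from UTC-1).
Zane ∩ Tomás: 08:00-10:05, 12:45-19:00.
Zane ∩ Tomás ∩ Clara: 08:30-09:45, 14:35-18:40.
Zane ∩ Tomás ∩ Clara ∩ Oona: 08:30-09:45, 14:35-18:10.
Zane ∩ Tomás ∩ Clara ∩ Oona ∩ Rosa: 08:30-09:45, 14:35-16:55, 17:00-18:10.
Zane ∩ Tomás ∩ Clara ∩ Oona ∩ Rosa ∩ Yara: 08:30-09:45, 14:35-16:55, 17:00-18:10.
Those are the intersection windows.
The last common window of at least 25 minutes is 17:00-18:10; a 25-minute meeting can start as late as 17:45 and still end by 18:10.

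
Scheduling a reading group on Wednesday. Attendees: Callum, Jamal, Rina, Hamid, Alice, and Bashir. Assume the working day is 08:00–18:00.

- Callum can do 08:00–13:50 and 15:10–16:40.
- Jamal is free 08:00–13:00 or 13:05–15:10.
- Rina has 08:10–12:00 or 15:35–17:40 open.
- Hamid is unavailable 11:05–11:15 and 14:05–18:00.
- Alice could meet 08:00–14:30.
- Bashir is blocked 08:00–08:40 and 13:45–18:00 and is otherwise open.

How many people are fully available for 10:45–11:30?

5

Callum free: 08:00-13:50, 15:10-16:40.
Jamal free: 08:00-13:00, 13:05-15:10.
Rina free: 08:10-12:00, 15:35-17:40.
Hamid free: 08:00-11:05, 11:15-14:05 (invert busy blocks within the working day).
Alice free: 08:00-14:30.
Bashir free: 08:40-13:45 (invert busy blocks within the working day).
Callum, Jamal, Rina, Alice, and Bashir can make the full 10:45-11:30 slot — that's 5.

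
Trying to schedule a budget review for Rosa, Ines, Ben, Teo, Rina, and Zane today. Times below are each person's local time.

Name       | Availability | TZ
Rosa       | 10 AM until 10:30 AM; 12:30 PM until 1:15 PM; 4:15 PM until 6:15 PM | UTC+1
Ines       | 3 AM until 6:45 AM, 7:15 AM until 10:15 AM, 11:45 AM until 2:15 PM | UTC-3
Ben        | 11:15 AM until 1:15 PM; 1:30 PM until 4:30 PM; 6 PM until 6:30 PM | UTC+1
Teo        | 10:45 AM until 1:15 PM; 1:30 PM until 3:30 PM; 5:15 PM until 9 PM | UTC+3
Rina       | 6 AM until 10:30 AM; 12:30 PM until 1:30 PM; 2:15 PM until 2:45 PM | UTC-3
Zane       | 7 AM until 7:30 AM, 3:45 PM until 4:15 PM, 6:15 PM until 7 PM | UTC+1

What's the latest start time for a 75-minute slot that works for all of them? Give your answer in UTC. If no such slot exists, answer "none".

none

Rosa in UTC: 09:00-09:30, 11:30-12:15, 15:15-17:15 (subtract 1h to convert from UTC+1).
Ines in UTC: 06:00-09:45, 10:15-13:15, 14:45-17:15 (add 3h to convert from UTC-3).
Ben in UTC: 10:15-12:15, 12:30-15:30, 17:00-17:30 (subtract 1h to convert from UTC+1).
Teo in UTC: 07:45-10:15, 10:30-12:30, 14:15-18:00 (subtract 3h to convert from UTC+3).
Rina in UTC: 09:00-13:30, 15:30-16:30, 17:15-17:45 (add 3h to convert from UTC-3).
Zane in UTC: 06:00-06:30, 14:45-15:15, 17:15-18:00 (subtract 1h to convert from UTC+1).
Rosa ∩ Ines: 09:00-09:30, 11:30-12:15, 15:15-17:15.
Rosa ∩ Ines ∩ Ben: 11:30-12:15, 15:15-15:30, 17:00-17:15.
Rosa ∩ Ines ∩ Ben ∩ Teo: 11:30-12:15, 15:15-15:30, 17:00-17:15.
Rosa ∩ Ines ∩ Ben ∩ Teo ∩ Rina: 11:30-12:15.
Rosa ∩ Ines ∩ Ben ∩ Teo ∩ Rina ∩ Zane: ∅.
There is no time when everyone is free.
No common window is at least 75 minutes long.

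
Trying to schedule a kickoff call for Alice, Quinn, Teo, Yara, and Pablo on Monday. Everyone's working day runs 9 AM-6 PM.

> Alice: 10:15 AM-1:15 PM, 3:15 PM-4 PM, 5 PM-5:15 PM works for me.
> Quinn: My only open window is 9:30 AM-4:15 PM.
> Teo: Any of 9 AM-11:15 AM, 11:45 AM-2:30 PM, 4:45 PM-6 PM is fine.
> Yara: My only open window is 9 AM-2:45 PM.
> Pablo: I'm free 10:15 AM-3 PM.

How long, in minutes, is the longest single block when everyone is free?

Alice ∩ Quinn: 10:15-13:15, 15:15-16:00.
Alice ∩ Quinn ∩ Teo: 10:15-11:15, 11:45-13:15.
Alice ∩ Quinn ∩ Teo ∩ Yara: 10:15-11:15, 11:45-13:15.
Alice ∩ Quinn ∩ Teo ∩ Yara ∩ Pablo: 10:15-11:15, 11:45-13:15.
So the common availability across everyone is 10:15-11:15, 11:45-13:15.
The longest is 11:45-13:15 at 90 minutes.

90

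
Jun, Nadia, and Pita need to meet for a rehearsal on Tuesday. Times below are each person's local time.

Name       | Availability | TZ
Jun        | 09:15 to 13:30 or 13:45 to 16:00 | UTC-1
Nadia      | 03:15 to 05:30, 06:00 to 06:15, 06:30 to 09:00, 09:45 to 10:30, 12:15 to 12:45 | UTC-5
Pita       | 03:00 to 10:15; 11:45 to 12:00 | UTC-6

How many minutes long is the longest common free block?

150

Jun in UTC: 10:15-14:30, 14:45-17:00 (add 1h to convert from UTC-1).
Nadia in UTC: 08:15-10:30, 11:00-11:15, 11:30-14:00, 14:45-15:30, 17:15-17:45 (add 5h to convert from UTC-5).
Pita in UTC: 09:00-16:15, 17:45-18:00 (add 6h to convert from UTC-6).
Jun ∩ Nadia: 10:15-10:30, 11:00-11:15, 11:30-14:00, 14:45-15:30.
Jun ∩ Nadia ∩ Pita: 10:15-10:30, 11:00-11:15, 11:30-14:00, 14:45-15:30.
The longest is 11:30-14:00 at 150 minutes.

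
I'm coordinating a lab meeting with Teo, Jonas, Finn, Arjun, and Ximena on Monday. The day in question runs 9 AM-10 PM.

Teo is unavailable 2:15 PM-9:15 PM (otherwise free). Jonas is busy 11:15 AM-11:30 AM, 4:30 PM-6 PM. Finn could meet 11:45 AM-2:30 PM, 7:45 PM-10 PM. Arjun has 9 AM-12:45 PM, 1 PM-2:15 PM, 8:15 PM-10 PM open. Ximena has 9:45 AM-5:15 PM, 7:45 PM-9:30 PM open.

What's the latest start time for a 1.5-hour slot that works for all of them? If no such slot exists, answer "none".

Teo free: 09:00-14:15, 21:15-22:00 (invert busy blocks within the working day).
Jonas free: 09:00-11:15, 11:30-16:30, 18:00-22:00 (invert busy blocks within the working day).
Finn free: 11:45-14:30, 19:45-22:00.
Arjun free: 09:00-12:45, 13:00-14:15, 20:15-22:00.
Ximena free: 09:45-17:15, 19:45-21:30.
Teo ∩ Jonas: 09:00-11:15, 11:30-14:15, 21:15-22:00.
Teo ∩ Jonas ∩ Finn: 11:45-14:15, 21:15-22:00.
Teo ∩ Jonas ∩ Finn ∩ Arjun: 11:45-12:45, 13:00-14:15, 21:15-22:00.
Teo ∩ Jonas ∩ Finn ∩ Arjun ∩ Ximena: 11:45-12:45, 13:00-14:15, 21:15-21:30.
So the common availability across everyone is 11:45-12:45, 13:00-14:15, 21:15-21:30.
No common window is at least 90 minutes long.

none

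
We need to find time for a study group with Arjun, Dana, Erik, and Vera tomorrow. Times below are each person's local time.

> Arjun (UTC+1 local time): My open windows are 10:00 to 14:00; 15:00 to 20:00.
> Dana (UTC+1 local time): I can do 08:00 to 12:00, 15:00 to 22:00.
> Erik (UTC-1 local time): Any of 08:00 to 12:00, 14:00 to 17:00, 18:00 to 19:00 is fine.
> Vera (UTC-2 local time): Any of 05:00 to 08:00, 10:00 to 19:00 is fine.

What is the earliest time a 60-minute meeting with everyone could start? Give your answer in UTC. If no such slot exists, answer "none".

Arjun in UTC: 09:00-13:00, 14:00-19:00 (subtract 1h to convert from UTC+1).
Dana in UTC: 07:00-11:00, 14:00-21:00 (subtract 1h to convert from UTC+1).
Erik in UTC: 09:00-13:00, 15:00-18:00, 19:00-20:00 (add 1h to convert from UTC-1).
Vera in UTC: 07:00-10:00, 12:00-21:00 (add 2h to convert from UTC-2).
Arjun ∩ Dana: 09:00-11:00, 14:00-19:00.
Arjun ∩ Dana ∩ Erik: 09:00-11:00, 15:00-18:00.
Arjun ∩ Dana ∩ Erik ∩ Vera: 09:00-10:00, 15:00-18:00.
The first common window of at least 60 minutes is 09:00-10:00, so the earliest start is 09:00.

09:00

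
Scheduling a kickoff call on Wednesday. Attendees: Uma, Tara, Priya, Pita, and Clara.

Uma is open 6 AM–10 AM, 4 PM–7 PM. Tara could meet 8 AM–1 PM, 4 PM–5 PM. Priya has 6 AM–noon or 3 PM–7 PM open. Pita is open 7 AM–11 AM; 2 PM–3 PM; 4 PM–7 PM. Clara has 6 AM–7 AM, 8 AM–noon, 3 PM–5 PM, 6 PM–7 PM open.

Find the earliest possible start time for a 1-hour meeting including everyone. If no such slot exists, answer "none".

08:00

Uma ∩ Tara: 08:00-10:00, 16:00-17:00.
Uma ∩ Tara ∩ Priya: 08:00-10:00, 16:00-17:00.
Uma ∩ Tara ∩ Priya ∩ Pita: 08:00-10:00, 16:00-17:00.
Uma ∩ Tara ∩ Priya ∩ Pita ∩ Clara: 08:00-10:00, 16:00-17:00.
The first common window of at least 60 minutes is 08:00-10:00, so the earliest start is 08:00.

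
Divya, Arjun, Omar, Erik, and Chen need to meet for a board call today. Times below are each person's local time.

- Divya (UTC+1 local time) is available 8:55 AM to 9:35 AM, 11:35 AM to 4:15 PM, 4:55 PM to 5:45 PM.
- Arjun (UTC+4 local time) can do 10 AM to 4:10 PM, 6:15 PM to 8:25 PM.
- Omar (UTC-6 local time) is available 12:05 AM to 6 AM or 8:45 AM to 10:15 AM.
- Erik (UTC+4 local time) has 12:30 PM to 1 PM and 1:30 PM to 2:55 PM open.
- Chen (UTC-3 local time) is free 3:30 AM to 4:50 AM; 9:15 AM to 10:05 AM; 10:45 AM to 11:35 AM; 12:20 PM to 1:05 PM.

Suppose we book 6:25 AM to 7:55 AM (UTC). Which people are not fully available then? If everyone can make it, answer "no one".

Chen, Divya, Erik

Divya in UTC: 07:55-08:35, 10:35-15:15, 15:55-16:45 (subtract 1h to convert from UTC+1).
Arjun in UTC: 06:00-12:10, 14:15-16:25 (subtract 4h to convert from UTC+4).
Omar in UTC: 06:05-12:00, 14:45-16:15 (add 6h to convert from UTC-6).
Erik in UTC: 08:30-09:00, 09:30-10:55 (subtract 4h to convert from UTC+4).
Chen in UTC: 06:30-07:50, 12:15-13:05, 13:45-14:35, 15:20-16:05 (add 3h to convert from UTC-3).
Divya: not fully free for 06:25-07:55. Arjun: free for 06:25-07:55. Omar: free for 06:25-07:55. Erik: not fully free for 06:25-07:55. Chen: not fully free for 06:25-07:55.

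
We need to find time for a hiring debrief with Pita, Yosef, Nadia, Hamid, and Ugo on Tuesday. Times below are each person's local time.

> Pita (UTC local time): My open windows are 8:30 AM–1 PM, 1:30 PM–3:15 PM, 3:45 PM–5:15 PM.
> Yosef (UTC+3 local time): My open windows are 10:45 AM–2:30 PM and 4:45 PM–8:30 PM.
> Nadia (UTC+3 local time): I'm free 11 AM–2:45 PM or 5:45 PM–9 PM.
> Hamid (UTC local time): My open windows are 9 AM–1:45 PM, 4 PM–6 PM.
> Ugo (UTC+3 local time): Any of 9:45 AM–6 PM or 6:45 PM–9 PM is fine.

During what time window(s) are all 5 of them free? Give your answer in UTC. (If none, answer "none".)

Pita in UTC: 08:30-13:00, 13:30-15:15, 15:45-17:15.
Yosef in UTC: 07:45-11:30, 13:45-17:30 (subtract 3h to convert from UTC+3).
Nadia in UTC: 08:00-11:45, 14:45-18:00 (subtract 3h to convert from UTC+3).
Hamid in UTC: 09:00-13:45, 16:00-18:00.
Ugo in UTC: 06:45-15:00, 15:45-18:00 (subtract 3h to convert from UTC+3).
Pita ∩ Yosef: 08:30-11:30, 13:45-15:15, 15:45-17:15.
Pita ∩ Yosef ∩ Nadia: 08:30-11:30, 14:45-15:15, 15:45-17:15.
Pita ∩ Yosef ∩ Nadia ∩ Hamid: 09:00-11:30, 16:00-17:15.
Pita ∩ Yosef ∩ Nadia ∩ Hamid ∩ Ugo: 09:00-11:30, 16:00-17:15.

09:00-11:30, 16:00-17:15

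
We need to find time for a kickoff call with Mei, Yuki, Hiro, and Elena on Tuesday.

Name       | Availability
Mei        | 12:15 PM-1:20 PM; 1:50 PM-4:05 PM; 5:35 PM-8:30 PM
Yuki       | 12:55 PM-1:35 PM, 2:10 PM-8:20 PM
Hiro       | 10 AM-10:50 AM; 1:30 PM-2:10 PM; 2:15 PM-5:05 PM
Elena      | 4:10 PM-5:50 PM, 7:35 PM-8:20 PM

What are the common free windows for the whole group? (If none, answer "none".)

none

Mei ∩ Yuki: 12:55-13:20, 14:10-16:05, 17:35-20:20.
Mei ∩ Yuki ∩ Hiro: 14:15-16:05.
Mei ∩ Yuki ∩ Hiro ∩ Elena: ∅.
There is no time when everyone is free.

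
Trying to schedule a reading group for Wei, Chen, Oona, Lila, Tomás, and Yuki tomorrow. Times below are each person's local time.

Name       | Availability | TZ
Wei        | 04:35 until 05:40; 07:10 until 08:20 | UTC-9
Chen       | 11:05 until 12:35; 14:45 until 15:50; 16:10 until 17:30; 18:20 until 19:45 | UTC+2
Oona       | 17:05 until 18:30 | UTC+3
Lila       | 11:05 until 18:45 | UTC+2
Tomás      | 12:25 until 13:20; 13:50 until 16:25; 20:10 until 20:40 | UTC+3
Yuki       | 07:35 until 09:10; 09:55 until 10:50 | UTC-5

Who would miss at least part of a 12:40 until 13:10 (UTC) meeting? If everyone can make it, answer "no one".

Wei in UTC: 13:35-14:40, 16:10-17:20 (add 9h to convert from UTC-9).
Chen in UTC: 09:05-10:35, 12:45-13:50, 14:10-15:30, 16:20-17:45 (subtract 2h to convert from UTC+2).
Oona in UTC: 14:05-15:30 (subtract 3h to convert from UTC+3).
Lila in UTC: 09:05-16:45 (subtract 2h to convert from UTC+2).
Tomás in UTC: 09:25-10:20, 10:50-13:25, 17:10-17:40 (subtract 3h to convert from UTC+3).
Yuki in UTC: 12:35-14:10, 14:55-15:50 (add 5h to convert from UTC-5).
Wei: not fully free for 12:40-13:10. Chen: not fully free for 12:40-13:10. Oona: not fully free for 12:40-13:10. Lila: free for 12:40-13:10. Tomás: free for 12:40-13:10. Yuki: free for 12:40-13:10.

Chen, Oona, Wei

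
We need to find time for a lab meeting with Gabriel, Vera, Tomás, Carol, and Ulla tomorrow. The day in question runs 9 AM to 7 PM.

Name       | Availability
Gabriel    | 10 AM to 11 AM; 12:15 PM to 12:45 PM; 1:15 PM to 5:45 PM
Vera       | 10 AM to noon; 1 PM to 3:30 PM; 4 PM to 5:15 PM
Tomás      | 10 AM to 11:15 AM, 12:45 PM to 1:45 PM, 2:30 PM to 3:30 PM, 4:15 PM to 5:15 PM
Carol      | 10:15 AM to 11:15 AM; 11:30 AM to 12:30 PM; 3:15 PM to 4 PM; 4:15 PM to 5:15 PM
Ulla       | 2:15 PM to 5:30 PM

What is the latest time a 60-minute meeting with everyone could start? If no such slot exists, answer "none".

16:15

Gabriel ∩ Vera: 10:00-11:00, 13:15-15:30, 16:00-17:15.
Gabriel ∩ Vera ∩ Tomás: 10:00-11:00, 13:15-13:45, 14:30-15:30, 16:15-17:15.
Gabriel ∩ Vera ∩ Tomás ∩ Carol: 10:15-11:00, 15:15-15:30, 16:15-17:15.
Gabriel ∩ Vera ∩ Tomás ∩ Carol ∩ Ulla: 15:15-15:30, 16:15-17:15.
The last common window of at least 60 minutes is 16:15-17:15; a 60-minute meeting can start as late as 16:15 and still end by 17:15.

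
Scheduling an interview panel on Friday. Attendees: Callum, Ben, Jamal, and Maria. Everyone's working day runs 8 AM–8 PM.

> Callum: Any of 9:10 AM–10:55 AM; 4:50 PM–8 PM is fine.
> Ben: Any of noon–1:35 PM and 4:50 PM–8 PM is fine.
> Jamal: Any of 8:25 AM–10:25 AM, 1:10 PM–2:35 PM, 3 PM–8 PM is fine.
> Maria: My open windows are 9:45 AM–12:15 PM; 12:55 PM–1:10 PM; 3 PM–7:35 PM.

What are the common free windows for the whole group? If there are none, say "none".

16:50-19:35

Callum ∩ Ben: 16:50-20:00.
Callum ∩ Ben ∩ Jamal: 16:50-20:00.
Callum ∩ Ben ∩ Jamal ∩ Maria: 16:50-19:35.
Those are the intersection windows.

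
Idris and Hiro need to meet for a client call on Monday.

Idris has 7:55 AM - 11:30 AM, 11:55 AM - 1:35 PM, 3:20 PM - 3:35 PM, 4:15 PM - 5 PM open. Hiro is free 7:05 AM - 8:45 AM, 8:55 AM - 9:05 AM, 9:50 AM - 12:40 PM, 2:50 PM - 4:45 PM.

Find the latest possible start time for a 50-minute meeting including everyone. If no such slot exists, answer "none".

10:40

Idris ∩ Hiro: 07:55-08:45, 08:55-09:05, 09:50-11:30, 11:55-12:40, 15:20-15:35, 16:15-16:45.
The last common window of at least 50 minutes is 09:50-11:30; a 50-minute meeting can start as late as 10:40 and still end by 11:30.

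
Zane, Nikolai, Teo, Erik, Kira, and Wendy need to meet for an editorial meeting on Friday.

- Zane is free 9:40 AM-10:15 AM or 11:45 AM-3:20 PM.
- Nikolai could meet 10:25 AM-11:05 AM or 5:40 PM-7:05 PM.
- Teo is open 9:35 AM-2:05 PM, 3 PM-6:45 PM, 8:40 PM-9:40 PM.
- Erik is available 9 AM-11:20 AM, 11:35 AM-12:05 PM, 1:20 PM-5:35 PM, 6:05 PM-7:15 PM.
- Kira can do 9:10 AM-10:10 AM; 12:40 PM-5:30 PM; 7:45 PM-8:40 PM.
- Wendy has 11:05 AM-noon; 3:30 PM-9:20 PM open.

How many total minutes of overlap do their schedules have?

0

Zane ∩ Nikolai: ∅.
Zane ∩ Nikolai ∩ Teo: ∅.
Zane ∩ Nikolai ∩ Teo ∩ Erik: ∅.
Zane ∩ Nikolai ∩ Teo ∩ Erik ∩ Kira: ∅.
Zane ∩ Nikolai ∩ Teo ∩ Erik ∩ Kira ∩ Wendy: ∅.
There is no time when everyone is free.
There is no common window, so the total is 0 minutes.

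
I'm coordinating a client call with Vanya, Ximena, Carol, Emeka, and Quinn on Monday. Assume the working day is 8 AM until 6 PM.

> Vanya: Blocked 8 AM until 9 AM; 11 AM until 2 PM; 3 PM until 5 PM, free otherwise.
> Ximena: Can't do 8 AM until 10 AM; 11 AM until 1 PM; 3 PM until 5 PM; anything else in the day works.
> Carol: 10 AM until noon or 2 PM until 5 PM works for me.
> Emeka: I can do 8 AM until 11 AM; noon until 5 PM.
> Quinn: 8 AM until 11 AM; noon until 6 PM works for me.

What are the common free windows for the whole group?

Vanya free: 09:00-11:00, 14:00-15:00, 17:00-18:00 (invert busy blocks within the working day).
Ximena free: 10:00-11:00, 13:00-15:00, 17:00-18:00 (invert busy blocks within the working day).
Carol free: 10:00-12:00, 14:00-17:00.
Emeka free: 08:00-11:00, 12:00-17:00.
Quinn free: 08:00-11:00, 12:00-18:00.
Vanya ∩ Ximena: 10:00-11:00, 14:00-15:00, 17:00-18:00.
Vanya ∩ Ximena ∩ Carol: 10:00-11:00, 14:00-15:00.
Vanya ∩ Ximena ∩ Carol ∩ Emeka: 10:00-11:00, 14:00-15:00.
Vanya ∩ Ximena ∩ Carol ∩ Emeka ∩ Quinn: 10:00-11:00, 14:00-15:00.

10:00-11:00, 14:00-15:00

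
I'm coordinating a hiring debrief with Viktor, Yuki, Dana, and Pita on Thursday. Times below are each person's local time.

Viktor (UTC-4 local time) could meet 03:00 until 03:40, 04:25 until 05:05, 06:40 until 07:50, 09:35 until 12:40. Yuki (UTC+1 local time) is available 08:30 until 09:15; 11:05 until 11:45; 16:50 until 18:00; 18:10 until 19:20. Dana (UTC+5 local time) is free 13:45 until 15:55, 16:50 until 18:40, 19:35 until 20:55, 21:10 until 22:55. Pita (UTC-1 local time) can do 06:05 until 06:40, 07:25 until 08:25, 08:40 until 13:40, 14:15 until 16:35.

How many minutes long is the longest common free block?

Viktor in UTC: 07:00-07:40, 08:25-09:05, 10:40-11:50, 13:35-16:40 (add 4h to convert from UTC-4).
Yuki in UTC: 07:30-08:15, 10:05-10:45, 15:50-17:00, 17:10-18:20 (subtract 1h to convert from UTC+1).
Dana in UTC: 08:45-10:55, 11:50-13:40, 14:35-15:55, 16:10-17:55 (subtract 5h to convert from UTC+5).
Pita in UTC: 07:05-07:40, 08:25-09:25, 09:40-14:40, 15:15-17:35 (add 1h to convert from UTC-1).
Viktor ∩ Yuki: 07:30-07:40, 10:40-10:45, 15:50-16:40.
Viktor ∩ Yuki ∩ Dana: 10:40-10:45, 15:50-15:55, 16:10-16:40.
Viktor ∩ Yuki ∩ Dana ∩ Pita: 10:40-10:45, 15:50-15:55, 16:10-16:40.
The longest is 16:10-16:40 at 30 minutes.

30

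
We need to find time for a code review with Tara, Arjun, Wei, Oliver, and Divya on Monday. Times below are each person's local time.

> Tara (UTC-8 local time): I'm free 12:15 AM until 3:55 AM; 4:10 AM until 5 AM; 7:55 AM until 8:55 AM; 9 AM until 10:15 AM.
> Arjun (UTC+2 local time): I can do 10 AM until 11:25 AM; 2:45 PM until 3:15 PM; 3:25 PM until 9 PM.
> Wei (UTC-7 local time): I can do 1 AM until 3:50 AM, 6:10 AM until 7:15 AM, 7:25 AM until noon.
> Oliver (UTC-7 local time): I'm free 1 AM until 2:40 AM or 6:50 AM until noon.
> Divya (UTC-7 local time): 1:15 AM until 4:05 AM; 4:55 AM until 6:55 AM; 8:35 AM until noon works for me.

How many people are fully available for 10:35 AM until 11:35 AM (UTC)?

1

Tara in UTC: 08:15-11:55, 12:10-13:00, 15:55-16:55, 17:00-18:15 (add 8h to convert from UTC-8).
Arjun in UTC: 08:00-09:25, 12:45-13:15, 13:25-19:00 (subtract 2h to convert from UTC+2).
Wei in UTC: 08:00-10:50, 13:10-14:15, 14:25-19:00 (add 7h to convert from UTC-7).
Oliver in UTC: 08:00-09:40, 13:50-19:00 (add 7h to convert from UTC-7).
Divya in UTC: 08:15-11:05, 11:55-13:55, 15:35-19:00 (add 7h to convert from UTC-7).
Tara can make the full 10:35-11:35 slot — that's 1.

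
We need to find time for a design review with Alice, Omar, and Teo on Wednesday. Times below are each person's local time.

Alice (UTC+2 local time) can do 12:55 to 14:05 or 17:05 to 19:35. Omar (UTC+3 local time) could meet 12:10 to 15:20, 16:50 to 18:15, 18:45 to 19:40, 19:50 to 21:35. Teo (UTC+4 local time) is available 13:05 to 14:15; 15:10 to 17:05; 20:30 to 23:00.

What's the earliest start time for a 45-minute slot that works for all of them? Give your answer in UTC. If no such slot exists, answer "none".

Alice in UTC: 10:55-12:05, 15:05-17:35 (subtract 2h to convert from UTC+2).
Omar in UTC: 09:10-12:20, 13:50-15:15, 15:45-16:40, 16:50-18:35 (subtract 3h to convert from UTC+3).
Teo in UTC: 09:05-10:15, 11:10-13:05, 16:30-19:00 (subtract 4h to convert from UTC+4).
Alice ∩ Omar: 10:55-12:05, 15:05-15:15, 15:45-16:40, 16:50-17:35.
Alice ∩ Omar ∩ Teo: 11:10-12:05, 16:30-16:40, 16:50-17:35.
The first common window of at least 45 minutes is 11:10-12:05, so the earliest start is 11:10.

11:10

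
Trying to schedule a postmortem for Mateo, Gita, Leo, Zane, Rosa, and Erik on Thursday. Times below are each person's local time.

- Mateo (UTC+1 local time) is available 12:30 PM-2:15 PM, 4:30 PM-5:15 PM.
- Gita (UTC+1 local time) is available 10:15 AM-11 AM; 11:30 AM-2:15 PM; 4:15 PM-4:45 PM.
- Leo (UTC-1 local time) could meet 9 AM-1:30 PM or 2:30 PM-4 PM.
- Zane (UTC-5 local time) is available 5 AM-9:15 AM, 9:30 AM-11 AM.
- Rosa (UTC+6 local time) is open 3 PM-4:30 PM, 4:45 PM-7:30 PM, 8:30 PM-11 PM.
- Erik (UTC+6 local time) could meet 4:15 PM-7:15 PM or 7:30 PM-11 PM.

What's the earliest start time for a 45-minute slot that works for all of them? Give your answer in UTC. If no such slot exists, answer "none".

11:30

Mateo in UTC: 11:30-13:15, 15:30-16:15 (subtract 1h to convert from UTC+1).
Gita in UTC: 09:15-10:00, 10:30-13:15, 15:15-15:45 (subtract 1h to convert from UTC+1).
Leo in UTC: 10:00-14:30, 15:30-17:00 (add 1h to convert from UTC-1).
Zane in UTC: 10:00-14:15, 14:30-16:00 (add 5h to convert from UTC-5).
Rosa in UTC: 09:00-10:30, 10:45-13:30, 14:30-17:00 (subtract 6h to convert from UTC+6).
Erik in UTC: 10:15-13:15, 13:30-17:00 (subtract 6h to convert from UTC+6).
Mateo ∩ Gita: 11:30-13:15, 15:30-15:45.
Mateo ∩ Gita ∩ Leo: 11:30-13:15, 15:30-15:45.
Mateo ∩ Gita ∩ Leo ∩ Zane: 11:30-13:15, 15:30-15:45.
Mateo ∩ Gita ∩ Leo ∩ Zane ∩ Rosa: 11:30-13:15, 15:30-15:45.
Mateo ∩ Gita ∩ Leo ∩ Zane ∩ Rosa ∩ Erik: 11:30-13:15, 15:30-15:45.
The first common window of at least 45 minutes is 11:30-13:15, so the earliest start is 11:30.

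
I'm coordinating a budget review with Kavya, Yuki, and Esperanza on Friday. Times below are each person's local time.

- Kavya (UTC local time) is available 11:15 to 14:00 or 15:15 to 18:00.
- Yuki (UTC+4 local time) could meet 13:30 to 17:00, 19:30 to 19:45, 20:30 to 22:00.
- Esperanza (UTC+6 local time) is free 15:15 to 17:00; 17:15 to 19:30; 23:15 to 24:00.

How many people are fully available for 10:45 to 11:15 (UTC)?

Kavya in UTC: 11:15-14:00, 15:15-18:00.
Yuki in UTC: 09:30-13:00, 15:30-15:45, 16:30-18:00 (subtract 4h to convert from UTC+4).
Esperanza in UTC: 09:15-11:00, 11:15-13:30, 17:15-18:00 (subtract 6h to convert from UTC+6).
Yuki can make the full 10:45-11:15 slot — that's 1.

1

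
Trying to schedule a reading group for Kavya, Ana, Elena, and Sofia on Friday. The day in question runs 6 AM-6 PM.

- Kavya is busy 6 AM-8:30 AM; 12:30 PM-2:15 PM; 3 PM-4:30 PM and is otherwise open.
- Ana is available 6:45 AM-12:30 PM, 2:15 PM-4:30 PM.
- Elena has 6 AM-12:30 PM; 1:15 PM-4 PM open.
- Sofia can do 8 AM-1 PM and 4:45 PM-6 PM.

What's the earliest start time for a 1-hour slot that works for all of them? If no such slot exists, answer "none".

08:30

Kavya free: 08:30-12:30, 14:15-15:00, 16:30-18:00 (invert busy blocks within the working day).
Ana free: 06:45-12:30, 14:15-16:30.
Elena free: 06:00-12:30, 13:15-16:00.
Sofia free: 08:00-13:00, 16:45-18:00.
Kavya ∩ Ana: 08:30-12:30, 14:15-15:00.
Kavya ∩ Ana ∩ Elena: 08:30-12:30, 14:15-15:00.
Kavya ∩ Ana ∩ Elena ∩ Sofia: 08:30-12:30.
Those are the intersection windows.
The first common window of at least 60 minutes is 08:30-12:30, so the earliest start is 08:30.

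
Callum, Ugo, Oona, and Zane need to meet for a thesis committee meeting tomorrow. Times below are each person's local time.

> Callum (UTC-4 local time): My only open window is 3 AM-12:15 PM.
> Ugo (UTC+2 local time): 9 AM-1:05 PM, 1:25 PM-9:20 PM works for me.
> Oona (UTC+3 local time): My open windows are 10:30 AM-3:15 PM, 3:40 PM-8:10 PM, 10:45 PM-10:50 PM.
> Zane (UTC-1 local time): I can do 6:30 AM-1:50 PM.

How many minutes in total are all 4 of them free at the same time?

395

Callum in UTC: 07:00-16:15 (add 4h to convert from UTC-4).
Ugo in UTC: 07:00-11:05, 11:25-19:20 (subtract 2h to convert from UTC+2).
Oona in UTC: 07:30-12:15, 12:40-17:10, 19:45-19:50 (subtract 3h to convert from UTC+3).
Zane in UTC: 07:30-14:50 (add 1h to convert from UTC-1).
Callum ∩ Ugo: 07:00-11:05, 11:25-16:15.
Callum ∩ Ugo ∩ Oona: 07:30-11:05, 11:25-12:15, 12:40-16:15.
Callum ∩ Ugo ∩ Oona ∩ Zane: 07:30-11:05, 11:25-12:15, 12:40-14:50.
Summing the common windows: 215 + 50 + 130 = 395 minutes.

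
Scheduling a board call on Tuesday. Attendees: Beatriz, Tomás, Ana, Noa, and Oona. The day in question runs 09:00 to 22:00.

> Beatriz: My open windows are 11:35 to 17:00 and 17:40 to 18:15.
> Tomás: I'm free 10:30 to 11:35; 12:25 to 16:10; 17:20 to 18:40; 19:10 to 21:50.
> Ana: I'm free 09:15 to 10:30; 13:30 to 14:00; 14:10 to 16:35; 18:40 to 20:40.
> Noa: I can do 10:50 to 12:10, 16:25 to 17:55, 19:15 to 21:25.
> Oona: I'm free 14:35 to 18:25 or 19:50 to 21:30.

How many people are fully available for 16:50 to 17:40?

Noa and Oona can make the full 16:50-17:40 slot — that's 2.

2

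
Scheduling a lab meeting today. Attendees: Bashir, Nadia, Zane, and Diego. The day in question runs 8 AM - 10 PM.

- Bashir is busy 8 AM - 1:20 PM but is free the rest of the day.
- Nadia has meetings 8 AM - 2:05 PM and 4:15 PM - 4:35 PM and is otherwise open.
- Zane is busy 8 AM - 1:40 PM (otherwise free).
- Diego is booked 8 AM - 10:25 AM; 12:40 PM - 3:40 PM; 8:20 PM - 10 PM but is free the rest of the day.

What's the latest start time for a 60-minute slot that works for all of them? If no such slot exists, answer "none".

Bashir free: 13:20-22:00 (invert busy blocks within the working day).
Nadia free: 14:05-16:15, 16:35-22:00 (invert busy blocks within the working day).
Zane free: 13:40-22:00 (invert busy blocks within the working day).
Diego free: 10:25-12:40, 15:40-20:20 (invert busy blocks within the working day).
Bashir ∩ Nadia: 14:05-16:15, 16:35-22:00.
Bashir ∩ Nadia ∩ Zane: 14:05-16:15, 16:35-22:00.
Bashir ∩ Nadia ∩ Zane ∩ Diego: 15:40-16:15, 16:35-20:20.
The last common window of at least 60 minutes is 16:35-20:20; a 60-minute meeting can start as late as 19:20 and still end by 20:20.

19:20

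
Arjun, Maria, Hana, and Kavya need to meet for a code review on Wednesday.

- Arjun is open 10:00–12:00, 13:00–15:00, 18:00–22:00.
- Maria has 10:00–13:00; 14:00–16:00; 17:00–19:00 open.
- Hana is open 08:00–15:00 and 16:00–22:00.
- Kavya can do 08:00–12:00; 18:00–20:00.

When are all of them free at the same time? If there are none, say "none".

10:00-12:00, 18:00-19:00

Arjun ∩ Maria: 10:00-12:00, 14:00-15:00, 18:00-19:00.
Arjun ∩ Maria ∩ Hana: 10:00-12:00, 14:00-15:00, 18:00-19:00.
Arjun ∩ Maria ∩ Hana ∩ Kavya: 10:00-12:00, 18:00-19:00.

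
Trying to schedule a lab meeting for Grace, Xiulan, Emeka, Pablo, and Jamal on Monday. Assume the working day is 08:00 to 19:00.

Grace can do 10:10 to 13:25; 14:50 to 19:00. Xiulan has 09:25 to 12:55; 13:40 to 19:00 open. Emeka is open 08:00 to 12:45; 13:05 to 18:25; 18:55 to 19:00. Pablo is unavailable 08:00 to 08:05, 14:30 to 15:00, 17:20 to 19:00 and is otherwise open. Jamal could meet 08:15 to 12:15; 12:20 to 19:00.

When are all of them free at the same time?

10:10-12:15, 12:20-12:45, 15:00-17:20

Grace free: 10:10-13:25, 14:50-19:00.
Xiulan free: 09:25-12:55, 13:40-19:00.
Emeka free: 08:00-12:45, 13:05-18:25, 18:55-19:00.
Pablo free: 08:05-14:30, 15:00-17:20 (invert busy blocks within the working day).
Jamal free: 08:15-12:15, 12:20-19:00.
Grace ∩ Xiulan: 10:10-12:55, 14:50-19:00.
Grace ∩ Xiulan ∩ Emeka: 10:10-12:45, 14:50-18:25, 18:55-19:00.
Grace ∩ Xiulan ∩ Emeka ∩ Pablo: 10:10-12:45, 15:00-17:20.
Grace ∩ Xiulan ∩ Emeka ∩ Pablo ∩ Jamal: 10:10-12:15, 12:20-12:45, 15:00-17:20.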